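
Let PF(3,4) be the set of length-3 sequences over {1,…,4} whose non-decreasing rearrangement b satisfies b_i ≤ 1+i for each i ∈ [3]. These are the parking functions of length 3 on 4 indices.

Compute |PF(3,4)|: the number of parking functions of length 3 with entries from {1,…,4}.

#PF = (4−3+1)·(4+1)^(3−1) = 2·25 = 50 (Pollak)
E.g. (2,2,3) → sorted (2,2,3): b_i ≤ 1+i ∀i, a PF.

50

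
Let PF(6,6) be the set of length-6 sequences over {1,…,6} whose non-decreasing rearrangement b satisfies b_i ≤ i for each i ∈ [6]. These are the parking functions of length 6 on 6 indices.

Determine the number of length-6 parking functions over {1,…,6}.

16807

|PF| = (6−6+1)·(6+1)^(6−1) = 1 · 16807 = 16807 (Pollak)
Example (2,4,1,2,3,5) → sorted (1,2,2,3,4,5): b_i ≤ i ∀i, a PF.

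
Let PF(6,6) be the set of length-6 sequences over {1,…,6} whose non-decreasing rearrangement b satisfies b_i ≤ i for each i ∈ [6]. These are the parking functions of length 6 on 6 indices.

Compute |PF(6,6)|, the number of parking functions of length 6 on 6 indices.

16807

Count = 1·7^5 = 1 · 16807 = 16807
Check (2,2,5,5,1,4) → sorted (1,2,2,4,5,5): b_i ≤ i ∀i, a PF.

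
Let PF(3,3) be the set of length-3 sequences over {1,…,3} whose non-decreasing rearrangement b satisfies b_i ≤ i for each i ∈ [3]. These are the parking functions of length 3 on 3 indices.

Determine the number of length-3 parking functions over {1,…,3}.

16

|PF| = (3+1−3)·(3+1)^{3−1} = 1·16 = 16
E.g. (1,1,1) → sorted (1,1,1): b_i ≤ i ∀i, a PF.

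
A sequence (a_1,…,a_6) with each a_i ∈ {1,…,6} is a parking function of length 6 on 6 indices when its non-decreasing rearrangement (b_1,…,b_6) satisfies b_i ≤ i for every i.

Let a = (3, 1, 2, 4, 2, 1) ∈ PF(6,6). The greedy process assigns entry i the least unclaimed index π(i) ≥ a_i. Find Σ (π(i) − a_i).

8

Σπ(i) = 1+…+6 = 21; Σa = 3+1+2+4+2+1 = 13; disp = 21−13 = 8.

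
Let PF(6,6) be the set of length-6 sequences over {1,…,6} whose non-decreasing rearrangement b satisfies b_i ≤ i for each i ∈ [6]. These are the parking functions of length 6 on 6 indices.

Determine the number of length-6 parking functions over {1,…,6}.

|PF| = 1·7^5 = 1 · 16807 = 16807 (Pollak)
Check (3,6,1,2,1,4) → sorted (1,1,2,3,4,6): b_i ≤ i ∀i, a PF.

16807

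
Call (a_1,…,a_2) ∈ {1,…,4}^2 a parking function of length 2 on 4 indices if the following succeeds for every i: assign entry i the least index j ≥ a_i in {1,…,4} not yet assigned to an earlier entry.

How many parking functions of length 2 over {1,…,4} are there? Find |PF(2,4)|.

|PF(2,4)| = (4−2+1)·(4+1)^(2−1) = 3×5 = 15
Example (1,3) → sorted (1,3): b_i ≤ 2+i ∀i, a PF.

15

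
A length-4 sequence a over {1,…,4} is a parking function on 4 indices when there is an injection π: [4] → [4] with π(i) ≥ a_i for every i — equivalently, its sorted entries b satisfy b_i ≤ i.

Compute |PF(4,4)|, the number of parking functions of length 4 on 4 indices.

125

|PF| = (5−4)·5^(4−1) = 1×125 = 125 (Pollak)
E.g. (2,4,1,1) → sorted (1,1,2,4): b_i ≤ i ∀i, a PF.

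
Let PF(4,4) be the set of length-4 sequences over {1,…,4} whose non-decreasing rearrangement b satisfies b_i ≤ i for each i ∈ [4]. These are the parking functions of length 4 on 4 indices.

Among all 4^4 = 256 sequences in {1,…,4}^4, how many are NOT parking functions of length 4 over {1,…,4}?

131

#PF = 1·5^3 = 1×125 = 125 (Konheim–Weiss)
E.g. (2,2,4,4) → sorted (2,2,4,4): b_1=2>1, not a PF.
Total 256; non-PF = 256−125 = 131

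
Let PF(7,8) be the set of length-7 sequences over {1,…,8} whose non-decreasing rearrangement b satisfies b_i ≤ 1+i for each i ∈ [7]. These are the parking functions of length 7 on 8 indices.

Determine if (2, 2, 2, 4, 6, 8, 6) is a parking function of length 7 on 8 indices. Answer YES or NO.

Sorted: b = (2, 2, 2, 4, 6, 6, 8).
  b_1=2 ≤ 2
  b_2=2 ≤ 3
  b_3=2 ≤ 4
  b_4=4 ≤ 5
  b_5=6 ≤ 6
  b_6=6 ≤ 7
  b_7=8 ≤ 8
All bounds hold ⇒ YES

YES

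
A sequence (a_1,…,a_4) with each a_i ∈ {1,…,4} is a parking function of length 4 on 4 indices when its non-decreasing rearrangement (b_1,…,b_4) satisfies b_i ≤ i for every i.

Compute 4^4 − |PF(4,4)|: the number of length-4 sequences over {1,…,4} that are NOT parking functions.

131

#PF = (4+1−4)·(4+1)^{4−1} = 1 · 125 = 125 [KW]
E.g. (3,3,4,2) → sorted (2,3,3,4): b_1=2>1, not a PF.
So 256 − 125 = 131 fail.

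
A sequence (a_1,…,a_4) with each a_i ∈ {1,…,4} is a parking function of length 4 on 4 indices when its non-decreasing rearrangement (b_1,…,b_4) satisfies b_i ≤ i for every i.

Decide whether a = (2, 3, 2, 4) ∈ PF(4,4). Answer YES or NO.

Sorted: b = (2, 2, 3, 4).
  b_1=2 > 1
  fails at i=1 ⇒ NO

NO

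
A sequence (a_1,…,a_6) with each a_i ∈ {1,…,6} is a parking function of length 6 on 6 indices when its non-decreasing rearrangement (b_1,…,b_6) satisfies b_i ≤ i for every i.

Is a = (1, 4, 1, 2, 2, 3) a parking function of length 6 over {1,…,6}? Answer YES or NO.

YES

Rearranged: b = (1, 1, 2, 2, 3, 4).
  b_1=1 ≤ 1
  b_2=1 ≤ 2
  b_3=2 ≤ 3
  b_4=2 ≤ 4
  b_5=3 ≤ 5
  b_6=4 ≤ 6
All bounds hold ⇒ YES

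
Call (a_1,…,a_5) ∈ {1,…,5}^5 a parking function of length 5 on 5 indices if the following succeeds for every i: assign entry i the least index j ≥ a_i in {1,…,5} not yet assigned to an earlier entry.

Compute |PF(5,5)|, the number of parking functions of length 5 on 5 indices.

1296

|PF| = (5+1−5)·(5+1)^{5−1} = 1×1296 = 1296 (Pollak)
Example (5,2,4,3,1) → sorted (1,2,3,4,5): b_i ≤ i ∀i, a PF.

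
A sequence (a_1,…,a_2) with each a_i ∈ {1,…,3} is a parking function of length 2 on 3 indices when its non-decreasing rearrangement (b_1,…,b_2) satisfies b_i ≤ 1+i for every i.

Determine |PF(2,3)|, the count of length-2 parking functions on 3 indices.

|PF| = (3+1−2)·(3+1)^{2−1} = 2×4 = 8 [KW]
Check (1,1) → sorted (1,1): b_i ≤ 1+i ∀i, a PF.

8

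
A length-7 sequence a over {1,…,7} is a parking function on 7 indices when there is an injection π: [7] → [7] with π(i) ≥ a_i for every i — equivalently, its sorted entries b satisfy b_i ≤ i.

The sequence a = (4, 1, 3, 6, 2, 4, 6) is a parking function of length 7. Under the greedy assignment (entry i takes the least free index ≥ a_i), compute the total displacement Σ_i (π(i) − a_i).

Σπ = 7·8/2 = 28 (π permutes [7]); Σa = 4+1+3+6+2+4+6 = 26; disp = 28−26 = 2.

2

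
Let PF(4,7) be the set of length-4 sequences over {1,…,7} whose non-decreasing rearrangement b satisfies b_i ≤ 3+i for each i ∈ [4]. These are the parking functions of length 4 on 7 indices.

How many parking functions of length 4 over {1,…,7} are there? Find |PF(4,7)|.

2048

#PF = (7+1−4)·(7+1)^{4−1} = 4·512 = 2048
Example (7,3,1,3) → sorted (1,3,3,7): b_i ≤ 3+i ∀i, a PF.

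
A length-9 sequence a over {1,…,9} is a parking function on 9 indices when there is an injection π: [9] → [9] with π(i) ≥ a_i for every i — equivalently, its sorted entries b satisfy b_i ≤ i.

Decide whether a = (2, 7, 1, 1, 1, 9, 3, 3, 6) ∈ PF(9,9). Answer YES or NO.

YES

Order a: b = (1, 1, 1, 2, 3, 3, 6, 7, 9).
  b_1=1 ≤ 1
  b_2=1 ≤ 2
  b_3=1 ≤ 3
  b_4=2 ≤ 4
  b_5=3 ≤ 5
  b_6=3 ≤ 6
  b_7=6 ≤ 7
  b_8=7 ≤ 8
  b_9=9 ≤ 9
All bounds hold ⇒ YES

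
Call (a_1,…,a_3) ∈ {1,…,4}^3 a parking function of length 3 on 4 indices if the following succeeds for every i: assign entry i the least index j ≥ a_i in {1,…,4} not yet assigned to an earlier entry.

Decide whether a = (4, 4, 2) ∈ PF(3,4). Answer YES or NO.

Rearranged: b = (2, 4, 4).
  b_1=2 ≤ 2
  b_2=4 > 3
  fails at i=2 ⇒ NO

NO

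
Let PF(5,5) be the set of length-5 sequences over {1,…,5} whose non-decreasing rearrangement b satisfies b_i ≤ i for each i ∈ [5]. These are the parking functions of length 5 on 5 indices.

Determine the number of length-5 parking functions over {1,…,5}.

#PF = (5+1−5)·(5+1)^{5−1} = 1 · 1296 = 1296 [KW]
Example (2,1,1,5,3) → sorted (1,1,2,3,5): b_i ≤ i ∀i, a PF.

1296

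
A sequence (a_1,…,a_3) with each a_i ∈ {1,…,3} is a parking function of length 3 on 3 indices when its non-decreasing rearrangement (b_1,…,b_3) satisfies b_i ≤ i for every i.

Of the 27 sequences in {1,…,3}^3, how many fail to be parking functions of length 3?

|PF| = 1·4^2 = 1 · 16 = 16 (Konheim–Weiss)
Example (2,2,3) → sorted (2,2,3): b_1=2>1, not a PF.
So 27 − 16 = 11 fail.

11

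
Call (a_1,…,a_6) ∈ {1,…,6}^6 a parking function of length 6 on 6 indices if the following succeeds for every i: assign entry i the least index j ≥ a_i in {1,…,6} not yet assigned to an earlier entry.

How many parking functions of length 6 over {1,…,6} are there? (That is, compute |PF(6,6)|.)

|PF| = 1·7^5 = 1·16807 = 16807 [KW]
Check (2,3,5,4,1,6) → sorted (1,2,3,4,5,6): b_i ≤ i ∀i, a PF.

16807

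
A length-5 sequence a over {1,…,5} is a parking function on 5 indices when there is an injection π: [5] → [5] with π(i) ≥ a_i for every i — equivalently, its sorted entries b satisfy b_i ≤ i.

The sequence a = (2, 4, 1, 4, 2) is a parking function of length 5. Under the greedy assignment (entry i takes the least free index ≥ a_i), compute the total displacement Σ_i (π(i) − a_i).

2

Σπ(i) = 1+…+5 = 15; Σa = 2+4+1+4+2 = 13; disp = 15−13 = 2.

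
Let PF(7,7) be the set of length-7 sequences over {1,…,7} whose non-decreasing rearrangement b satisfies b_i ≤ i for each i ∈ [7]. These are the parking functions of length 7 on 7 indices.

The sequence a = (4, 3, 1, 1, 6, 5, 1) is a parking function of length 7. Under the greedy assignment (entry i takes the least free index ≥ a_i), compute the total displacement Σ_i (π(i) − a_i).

7

Σπ = 7·8/2 = 28 (π permutes [7]); Σa = 4+3+1+1+6+5+1 = 21; disp = 28−21 = 7.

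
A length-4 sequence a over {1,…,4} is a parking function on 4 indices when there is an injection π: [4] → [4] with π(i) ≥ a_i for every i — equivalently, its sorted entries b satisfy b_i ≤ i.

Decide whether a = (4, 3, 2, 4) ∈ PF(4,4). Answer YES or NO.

NO

Rearranged: b = (2, 3, 4, 4).
  b_1=2 > 1
  fails at i=1 ⇒ NO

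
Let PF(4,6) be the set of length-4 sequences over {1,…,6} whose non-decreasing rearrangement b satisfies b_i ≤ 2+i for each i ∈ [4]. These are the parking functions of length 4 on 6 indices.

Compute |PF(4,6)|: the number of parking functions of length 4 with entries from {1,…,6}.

1029

#PF = (6−4+1)·(6+1)^(4−1) = 3×343 = 1029
One tuple (4,3,2,6) → sorted (2,3,4,6): b_i ≤ 2+i ∀i, a PF.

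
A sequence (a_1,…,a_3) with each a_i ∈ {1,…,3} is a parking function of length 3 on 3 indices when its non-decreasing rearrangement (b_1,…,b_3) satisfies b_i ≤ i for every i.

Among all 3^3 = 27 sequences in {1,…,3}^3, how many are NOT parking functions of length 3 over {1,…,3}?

#PF = (3+1−3)·(3+1)^{3−1} = 1 · 16 = 16
Example (3,3,2) → sorted (2,3,3): b_1=2>1, not a PF.
So 27 − 16 = 11 fail.

11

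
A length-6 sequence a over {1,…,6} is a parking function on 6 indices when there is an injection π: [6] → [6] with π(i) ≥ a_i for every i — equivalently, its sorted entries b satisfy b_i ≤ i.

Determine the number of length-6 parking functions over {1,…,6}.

|PF(6,6)| = 1·7^5 = 1 · 16807 = 16807 [KW]
E.g. (4,5,2,1,2,6) → sorted (1,2,2,4,5,6): b_i ≤ i ∀i, a PF.

16807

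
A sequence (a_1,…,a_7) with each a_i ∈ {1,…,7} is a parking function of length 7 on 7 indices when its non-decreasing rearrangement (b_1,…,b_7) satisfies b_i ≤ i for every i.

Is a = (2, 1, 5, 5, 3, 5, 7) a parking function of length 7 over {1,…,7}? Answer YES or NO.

Order a: b = (1, 2, 3, 5, 5, 5, 7).
  b_1=1 ≤ 1
  b_2=2 ≤ 2
  b_3=3 ≤ 3
  b_4=5 > 4
  fails at i=4 ⇒ NO

NO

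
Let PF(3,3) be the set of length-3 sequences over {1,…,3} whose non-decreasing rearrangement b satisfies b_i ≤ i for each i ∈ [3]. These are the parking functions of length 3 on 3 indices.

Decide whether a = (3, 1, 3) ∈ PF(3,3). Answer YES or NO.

NO

Rearranged: b = (1, 3, 3).
  b_1=1 ≤ 1
  b_2=3 > 2
  fails at i=2 ⇒ NO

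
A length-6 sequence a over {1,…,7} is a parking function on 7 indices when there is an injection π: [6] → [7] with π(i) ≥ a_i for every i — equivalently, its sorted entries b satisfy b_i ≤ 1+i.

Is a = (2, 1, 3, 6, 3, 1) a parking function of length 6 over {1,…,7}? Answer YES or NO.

Rearranged: b = (1, 1, 2, 3, 3, 6).
  b_1=1 ≤ 2
  b_2=1 ≤ 3
  b_3=2 ≤ 4
  b_4=3 ≤ 5
  b_5=3 ≤ 6
  b_6=6 ≤ 7
All bounds hold ⇒ YES

YES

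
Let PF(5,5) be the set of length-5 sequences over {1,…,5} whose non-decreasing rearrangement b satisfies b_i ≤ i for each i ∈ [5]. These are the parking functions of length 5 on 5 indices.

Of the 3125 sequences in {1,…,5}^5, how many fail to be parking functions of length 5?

1829

|PF| = 1·6^4 = 1 · 1296 = 1296 (Konheim–Weiss)
One tuple (3,5,5,4,3) → sorted (3,3,4,5,5): b_1=3>1, not a PF.
Total 3125; non-PF = 3125−1296 = 1829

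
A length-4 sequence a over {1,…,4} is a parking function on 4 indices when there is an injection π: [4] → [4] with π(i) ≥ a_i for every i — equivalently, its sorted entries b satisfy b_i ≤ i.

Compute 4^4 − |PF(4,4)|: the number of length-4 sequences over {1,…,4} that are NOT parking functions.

131

Count = (5−4)·5^(4−1) = 1 · 125 = 125
One tuple (3,3,4,1) → sorted (1,3,3,4): b_2=3>2, not a PF.
4^4 − 125 = 256 − 125 = 131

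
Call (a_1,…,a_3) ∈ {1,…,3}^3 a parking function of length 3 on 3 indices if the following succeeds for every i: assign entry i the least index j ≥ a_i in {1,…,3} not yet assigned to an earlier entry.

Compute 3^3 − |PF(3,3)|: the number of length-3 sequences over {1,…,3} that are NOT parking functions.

11

|PF| = 1·4^2 = 1 · 16 = 16 (Pollak)
E.g. (3,3,3) → sorted (3,3,3): b_1=3>1, not a PF.
So 27 − 16 = 11 fail.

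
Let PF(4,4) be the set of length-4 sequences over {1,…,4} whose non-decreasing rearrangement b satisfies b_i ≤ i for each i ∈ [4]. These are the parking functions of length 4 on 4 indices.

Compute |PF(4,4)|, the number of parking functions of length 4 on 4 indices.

125

|PF| = (4−4+1)·(4+1)^(4−1) = 1 · 125 = 125 (Konheim–Weiss)
Check (1,1,1,4) → sorted (1,1,1,4): b_i ≤ i ∀i, a PF.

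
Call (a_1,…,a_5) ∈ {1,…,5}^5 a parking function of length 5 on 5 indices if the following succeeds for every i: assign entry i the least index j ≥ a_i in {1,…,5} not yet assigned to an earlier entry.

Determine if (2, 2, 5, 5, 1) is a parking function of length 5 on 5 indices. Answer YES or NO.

Sorted: b = (1, 2, 2, 5, 5).
  b_1=1 ≤ 1
  b_2=2 ≤ 2
  b_3=2 ≤ 3
  b_4=5 > 4
  fails at i=4 ⇒ NO

NO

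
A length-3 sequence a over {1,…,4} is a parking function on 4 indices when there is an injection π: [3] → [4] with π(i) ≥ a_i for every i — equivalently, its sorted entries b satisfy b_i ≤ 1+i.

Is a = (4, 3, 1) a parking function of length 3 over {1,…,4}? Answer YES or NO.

Order a: b = (1, 3, 4).
  b_1=1 ≤ 2
  b_2=3 ≤ 3
  b_3=4 ≤ 4
All bounds hold ⇒ YES

YES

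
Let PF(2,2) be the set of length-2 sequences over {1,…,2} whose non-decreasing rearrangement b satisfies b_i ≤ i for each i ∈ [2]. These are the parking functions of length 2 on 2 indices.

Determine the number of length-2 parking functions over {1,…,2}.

|PF| = (2−2+1)·(2+1)^(2−1) = 1·3 = 3 (Konheim–Weiss)
Check (1,1) → sorted (1,1): b_i ≤ i ∀i, a PF.

3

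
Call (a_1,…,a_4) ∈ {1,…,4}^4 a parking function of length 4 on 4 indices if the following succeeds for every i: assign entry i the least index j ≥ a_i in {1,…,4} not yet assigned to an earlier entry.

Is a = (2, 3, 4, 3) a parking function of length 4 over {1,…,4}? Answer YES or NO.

Rearranged: b = (2, 3, 3, 4).
  b_1=2 > 1
  fails at i=1 ⇒ NO

NO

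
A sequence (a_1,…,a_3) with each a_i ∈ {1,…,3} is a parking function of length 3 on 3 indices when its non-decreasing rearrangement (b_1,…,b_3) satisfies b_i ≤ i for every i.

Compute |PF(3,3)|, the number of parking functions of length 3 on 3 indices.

16

Count = (3+1−3)·(3+1)^{3−1} = 1 · 16 = 16 [KW]
Check (2,3,1) → sorted (1,2,3): b_i ≤ i ∀i, a PF.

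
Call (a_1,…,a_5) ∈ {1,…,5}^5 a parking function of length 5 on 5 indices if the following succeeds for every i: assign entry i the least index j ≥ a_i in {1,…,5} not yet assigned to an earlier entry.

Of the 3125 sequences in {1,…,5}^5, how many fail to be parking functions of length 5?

Count = (6−5)·6^(5−1) = 1 · 1296 = 1296
Example (3,5,5,5,1) → sorted (1,3,5,5,5): b_2=3>2, not a PF.
5^5 − 1296 = 3125 − 1296 = 1829

1829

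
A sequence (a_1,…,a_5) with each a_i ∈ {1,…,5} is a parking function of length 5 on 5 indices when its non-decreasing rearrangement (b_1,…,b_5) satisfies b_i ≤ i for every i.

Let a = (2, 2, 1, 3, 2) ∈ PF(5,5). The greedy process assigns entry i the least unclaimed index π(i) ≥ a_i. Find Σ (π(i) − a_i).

5

Σπ(i) = 1+…+5 = 15; Σa = 2+2+1+3+2 = 10; disp = 15−10 = 5.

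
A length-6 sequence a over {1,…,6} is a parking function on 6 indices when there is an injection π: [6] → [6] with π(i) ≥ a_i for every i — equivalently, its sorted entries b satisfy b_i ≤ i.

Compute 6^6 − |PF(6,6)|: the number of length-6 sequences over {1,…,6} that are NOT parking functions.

29849

|PF| = (7−6)·7^(6−1) = 1×16807 = 16807
Example (2,6,3,6,5,2) → sorted (2,2,3,5,6,6): b_1=2>1, not a PF.
Total 46656; non-PF = 46656−16807 = 29849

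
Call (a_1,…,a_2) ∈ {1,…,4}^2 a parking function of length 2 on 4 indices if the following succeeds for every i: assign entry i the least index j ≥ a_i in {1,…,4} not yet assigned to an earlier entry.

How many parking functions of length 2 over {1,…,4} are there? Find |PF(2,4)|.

|PF(2,4)| = 3·5^1 = 3×5 = 15 [KW]
One tuple (1,2) → sorted (1,2): b_i ≤ 2+i ∀i, a PF.

15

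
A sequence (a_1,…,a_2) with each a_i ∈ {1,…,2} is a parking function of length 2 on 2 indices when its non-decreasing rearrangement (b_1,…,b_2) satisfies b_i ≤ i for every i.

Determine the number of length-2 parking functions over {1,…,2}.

|PF(2,2)| = (2+1−2)·(2+1)^{2−1} = 1 · 3 = 3 (Konheim–Weiss)
Check (2,1) → sorted (1,2): b_i ≤ i ∀i, a PF.

3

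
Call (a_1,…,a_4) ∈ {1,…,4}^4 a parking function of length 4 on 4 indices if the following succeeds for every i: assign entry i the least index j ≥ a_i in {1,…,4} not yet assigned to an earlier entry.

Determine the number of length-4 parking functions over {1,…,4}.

|PF| = 1·5^3 = 1 · 125 = 125
E.g. (3,1,1,2) → sorted (1,1,2,3): b_i ≤ i ∀i, a PF.

125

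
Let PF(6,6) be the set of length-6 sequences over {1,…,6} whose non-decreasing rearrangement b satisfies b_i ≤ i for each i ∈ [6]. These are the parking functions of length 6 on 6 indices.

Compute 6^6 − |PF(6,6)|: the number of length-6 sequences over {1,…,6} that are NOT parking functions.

29849

#PF = (7−6)·7^(6−1) = 1 · 16807 = 16807 (Pollak)
Example (3,5,5,5,5,3) → sorted (3,3,5,5,5,5): b_1=3>1, not a PF.
Total 46656; non-PF = 46656−16807 = 29849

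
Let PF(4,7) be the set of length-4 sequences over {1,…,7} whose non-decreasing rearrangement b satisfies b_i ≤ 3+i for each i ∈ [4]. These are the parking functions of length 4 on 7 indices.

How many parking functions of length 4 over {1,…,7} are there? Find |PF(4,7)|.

Count = 4·8^3 = 4×512 = 2048 [KW]
E.g. (7,3,2,1) → sorted (1,2,3,7): b_i ≤ 3+i ∀i, a PF.

2048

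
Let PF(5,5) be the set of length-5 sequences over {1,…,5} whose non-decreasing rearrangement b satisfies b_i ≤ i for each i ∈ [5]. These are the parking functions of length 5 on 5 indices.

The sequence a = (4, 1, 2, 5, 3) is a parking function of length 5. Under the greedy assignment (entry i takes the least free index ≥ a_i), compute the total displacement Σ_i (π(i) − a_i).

Σπ = 15 ({1..5} each once); Σa = 4+1+2+5+3 = 15; disp = 15−15 = 0.

0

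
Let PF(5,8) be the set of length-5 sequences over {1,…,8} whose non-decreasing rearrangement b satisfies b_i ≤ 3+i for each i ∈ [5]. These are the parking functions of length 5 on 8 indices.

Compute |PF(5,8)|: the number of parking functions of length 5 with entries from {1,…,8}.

26244

|PF| = (8−5+1)·(8+1)^(5−1) = 4×6561 = 26244
One tuple (4,2,5,6,1) → sorted (1,2,4,5,6): b_i ≤ 3+i ∀i, a PF.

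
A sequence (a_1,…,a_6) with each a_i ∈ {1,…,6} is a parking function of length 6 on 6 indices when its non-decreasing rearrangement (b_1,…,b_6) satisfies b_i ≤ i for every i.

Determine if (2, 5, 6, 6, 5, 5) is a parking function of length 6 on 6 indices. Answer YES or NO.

Rearranged: b = (2, 5, 5, 5, 6, 6).
  b_1=2 > 1
  fails at i=1 ⇒ NO

NO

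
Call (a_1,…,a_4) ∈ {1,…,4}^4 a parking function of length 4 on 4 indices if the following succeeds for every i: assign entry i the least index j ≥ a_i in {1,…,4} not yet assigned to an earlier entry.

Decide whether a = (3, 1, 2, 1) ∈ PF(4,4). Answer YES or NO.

YES

Rearranged: b = (1, 1, 2, 3).
  b_1=1 ≤ 1
  b_2=1 ≤ 2
  b_3=2 ≤ 3
  b_4=3 ≤ 4
All bounds hold ⇒ YES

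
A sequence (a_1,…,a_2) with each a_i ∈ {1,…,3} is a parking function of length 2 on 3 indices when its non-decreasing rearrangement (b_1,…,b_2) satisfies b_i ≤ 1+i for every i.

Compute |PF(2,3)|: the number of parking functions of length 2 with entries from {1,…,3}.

8

|PF| = 2·4^1 = 2×4 = 8 (Pollak)
E.g. (1,1) → sorted (1,1): b_i ≤ 1+i ∀i, a PF.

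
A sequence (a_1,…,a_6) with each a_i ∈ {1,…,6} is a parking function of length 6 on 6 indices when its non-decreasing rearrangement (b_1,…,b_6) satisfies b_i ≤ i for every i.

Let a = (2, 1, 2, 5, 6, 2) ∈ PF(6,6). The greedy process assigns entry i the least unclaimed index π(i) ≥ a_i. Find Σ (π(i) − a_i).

3

Σπ = 21 ({1..6} each once); Σa = 2+1+2+5+6+2 = 18; disp = 21−18 = 3.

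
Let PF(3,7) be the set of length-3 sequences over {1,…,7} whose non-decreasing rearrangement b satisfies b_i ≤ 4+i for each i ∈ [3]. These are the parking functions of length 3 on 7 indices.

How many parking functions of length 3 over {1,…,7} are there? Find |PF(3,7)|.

|PF| = (8−3)·8^(3−1) = 5×64 = 320 (Konheim–Weiss)
One tuple (3,3,4) → sorted (3,3,4): b_i ≤ 4+i ∀i, a PF.

320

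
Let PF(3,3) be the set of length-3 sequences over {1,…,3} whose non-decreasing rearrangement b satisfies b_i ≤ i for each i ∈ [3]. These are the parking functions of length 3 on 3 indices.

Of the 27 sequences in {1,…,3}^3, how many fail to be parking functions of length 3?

|PF(3,3)| = 1·4^2 = 1 · 16 = 16 (Konheim–Weiss)
One tuple (3,2,2) → sorted (2,2,3): b_1=2>1, not a PF.
So 27 − 16 = 11 fail.

11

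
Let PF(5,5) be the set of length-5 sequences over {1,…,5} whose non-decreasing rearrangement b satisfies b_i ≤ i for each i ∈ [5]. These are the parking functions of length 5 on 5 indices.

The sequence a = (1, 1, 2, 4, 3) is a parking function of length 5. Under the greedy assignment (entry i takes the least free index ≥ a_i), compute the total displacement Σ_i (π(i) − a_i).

Σπ = 15 ({1..5} each once); Σa = 1+1+2+4+3 = 11; disp = 15−11 = 4.

4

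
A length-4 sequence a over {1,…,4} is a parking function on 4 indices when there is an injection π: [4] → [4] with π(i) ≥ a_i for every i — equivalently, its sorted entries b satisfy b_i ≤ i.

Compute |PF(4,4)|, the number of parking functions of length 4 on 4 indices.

125

Count = (5−4)·5^(4−1) = 1·125 = 125 (Konheim–Weiss)
One tuple (2,1,2,4) → sorted (1,2,2,4): b_i ≤ i ∀i, a PF.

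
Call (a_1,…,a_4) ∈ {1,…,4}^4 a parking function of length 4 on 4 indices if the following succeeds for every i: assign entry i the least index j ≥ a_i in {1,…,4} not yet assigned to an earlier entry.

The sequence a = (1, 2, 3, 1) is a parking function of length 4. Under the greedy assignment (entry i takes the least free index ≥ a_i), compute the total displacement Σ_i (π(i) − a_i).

3

Σπ = 10 ({1..4} each once); Σa = 1+2+3+1 = 7; disp = 10−7 = 3.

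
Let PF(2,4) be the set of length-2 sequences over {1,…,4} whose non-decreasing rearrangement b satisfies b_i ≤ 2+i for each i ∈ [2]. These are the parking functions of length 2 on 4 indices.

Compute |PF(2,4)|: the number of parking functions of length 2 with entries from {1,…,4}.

15

#PF = 3·5^1 = 3×5 = 15
E.g. (2,4) → sorted (2,4): b_i ≤ 2+i ∀i, a PF.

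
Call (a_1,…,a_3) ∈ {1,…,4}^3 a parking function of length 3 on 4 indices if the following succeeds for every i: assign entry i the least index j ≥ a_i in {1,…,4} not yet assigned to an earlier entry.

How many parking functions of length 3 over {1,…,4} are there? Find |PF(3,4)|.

|PF(3,4)| = 2·5^2 = 2·25 = 50
One tuple (3,2,2) → sorted (2,2,3): b_i ≤ 1+i ∀i, a PF.

50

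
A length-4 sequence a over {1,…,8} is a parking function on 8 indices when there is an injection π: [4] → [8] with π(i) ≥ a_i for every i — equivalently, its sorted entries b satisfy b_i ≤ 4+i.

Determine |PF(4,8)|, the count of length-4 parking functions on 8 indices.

3645

Count = (8+1−4)·(8+1)^{4−1} = 5 · 729 = 3645 [KW]
Check (4,5,1,4) → sorted (1,4,4,5): b_i ≤ 4+i ∀i, a PF.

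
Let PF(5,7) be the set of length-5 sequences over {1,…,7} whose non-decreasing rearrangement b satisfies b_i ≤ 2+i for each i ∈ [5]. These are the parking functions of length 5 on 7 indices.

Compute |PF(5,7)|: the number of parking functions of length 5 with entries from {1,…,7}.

|PF(5,7)| = (7−5+1)·(7+1)^(5−1) = 3 · 4096 = 12288 [KW]
One tuple (3,7,2,4,2) → sorted (2,2,3,4,7): b_i ≤ 2+i ∀i, a PF.

12288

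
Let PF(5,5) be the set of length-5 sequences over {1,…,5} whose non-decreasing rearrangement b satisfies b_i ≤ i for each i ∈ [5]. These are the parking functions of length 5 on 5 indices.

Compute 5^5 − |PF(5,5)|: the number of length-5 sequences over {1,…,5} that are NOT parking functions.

1829

|PF| = (5+1−5)·(5+1)^{5−1} = 1·1296 = 1296
One tuple (5,5,5,3,1) → sorted (1,3,5,5,5): b_2=3>2, not a PF.
5^5 − 1296 = 3125 − 1296 = 1829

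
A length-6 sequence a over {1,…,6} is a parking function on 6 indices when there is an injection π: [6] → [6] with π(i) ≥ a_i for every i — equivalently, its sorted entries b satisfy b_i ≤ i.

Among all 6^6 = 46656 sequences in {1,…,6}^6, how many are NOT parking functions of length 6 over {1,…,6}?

#PF = (6−6+1)·(6+1)^(6−1) = 1×16807 = 16807 (Konheim–Weiss)
One tuple (6,6,6,5,6,2) → sorted (2,5,6,6,6,6): b_1=2>1, not a PF.
Total 46656; non-PF = 46656−16807 = 29849

29849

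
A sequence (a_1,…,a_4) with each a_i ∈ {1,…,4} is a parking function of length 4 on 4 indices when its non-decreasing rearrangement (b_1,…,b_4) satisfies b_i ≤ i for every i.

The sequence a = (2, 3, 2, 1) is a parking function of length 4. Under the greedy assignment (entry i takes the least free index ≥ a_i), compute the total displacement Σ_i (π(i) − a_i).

Σπ = 10 ({1..4} each once); Σa = 2+3+2+1 = 8; disp = 10−8 = 2.

2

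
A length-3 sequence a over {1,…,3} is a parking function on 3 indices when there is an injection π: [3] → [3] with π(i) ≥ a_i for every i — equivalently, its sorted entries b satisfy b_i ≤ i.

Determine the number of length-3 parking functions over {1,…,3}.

Count = (3+1−3)·(3+1)^{3−1} = 1 · 16 = 16 (Konheim–Weiss)
E.g. (2,2,1) → sorted (1,2,2): b_i ≤ i ∀i, a PF.

16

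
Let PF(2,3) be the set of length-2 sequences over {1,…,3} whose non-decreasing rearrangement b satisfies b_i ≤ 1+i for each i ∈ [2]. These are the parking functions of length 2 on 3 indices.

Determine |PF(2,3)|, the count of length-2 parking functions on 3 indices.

Count = (4−2)·4^(2−1) = 2 · 4 = 8 (Konheim–Weiss)
Example (2,1) → sorted (1,2): b_i ≤ 1+i ∀i, a PF.

8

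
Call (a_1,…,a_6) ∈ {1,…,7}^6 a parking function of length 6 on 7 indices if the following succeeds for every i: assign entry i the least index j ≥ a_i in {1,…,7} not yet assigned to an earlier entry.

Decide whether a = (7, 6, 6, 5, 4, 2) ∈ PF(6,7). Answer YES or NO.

NO

Sorted: b = (2, 4, 5, 6, 6, 7).
  b_1=2 ≤ 2
  b_2=4 > 3
  fails at i=2 ⇒ NO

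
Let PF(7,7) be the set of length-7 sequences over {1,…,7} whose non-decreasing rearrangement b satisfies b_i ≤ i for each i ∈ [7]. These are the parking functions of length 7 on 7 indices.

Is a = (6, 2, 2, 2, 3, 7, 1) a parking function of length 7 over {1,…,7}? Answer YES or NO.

Rearranged: b = (1, 2, 2, 2, 3, 6, 7).
  b_1=1 ≤ 1
  b_2=2 ≤ 2
  b_3=2 ≤ 3
  b_4=2 ≤ 4
  b_5=3 ≤ 5
  b_6=6 ≤ 6
  b_7=7 ≤ 7
All bounds hold ⇒ YES

YES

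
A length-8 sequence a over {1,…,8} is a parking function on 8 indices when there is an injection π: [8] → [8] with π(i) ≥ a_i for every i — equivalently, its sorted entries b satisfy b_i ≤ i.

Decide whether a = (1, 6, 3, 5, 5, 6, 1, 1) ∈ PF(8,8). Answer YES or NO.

YES

Sorted: b = (1, 1, 1, 3, 5, 5, 6, 6).
  b_1=1 ≤ 1
  b_2=1 ≤ 2
  b_3=1 ≤ 3
  b_4=3 ≤ 4
  b_5=5 ≤ 5
  b_6=5 ≤ 6
  b_7=6 ≤ 7
  b_8=6 ≤ 8
All bounds hold ⇒ YES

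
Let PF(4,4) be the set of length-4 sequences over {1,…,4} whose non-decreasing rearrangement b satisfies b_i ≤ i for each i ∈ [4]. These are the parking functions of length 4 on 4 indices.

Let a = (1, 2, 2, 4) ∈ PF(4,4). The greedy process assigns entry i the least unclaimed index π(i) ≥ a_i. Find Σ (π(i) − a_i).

Σπ(i) = 1+…+4 = 10; Σa = 1+2+2+4 = 9; disp = 10−9 = 1.

1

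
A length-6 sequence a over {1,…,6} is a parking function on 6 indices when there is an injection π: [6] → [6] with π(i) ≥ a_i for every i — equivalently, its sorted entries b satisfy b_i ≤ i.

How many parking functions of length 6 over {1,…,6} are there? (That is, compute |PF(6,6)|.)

16807

Count = (7−6)·7^(6−1) = 1·16807 = 16807 (Konheim–Weiss)
Example (5,1,1,1,2,5) → sorted (1,1,1,2,5,5): b_i ≤ i ∀i, a PF.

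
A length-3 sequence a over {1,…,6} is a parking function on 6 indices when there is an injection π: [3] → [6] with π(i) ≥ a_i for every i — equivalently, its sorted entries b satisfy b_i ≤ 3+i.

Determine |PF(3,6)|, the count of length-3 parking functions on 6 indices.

196

#PF = (6−3+1)·(6+1)^(3−1) = 4 · 49 = 196 [KW]
Check (1,5,6) → sorted (1,5,6): b_i ≤ 3+i ∀i, a PF.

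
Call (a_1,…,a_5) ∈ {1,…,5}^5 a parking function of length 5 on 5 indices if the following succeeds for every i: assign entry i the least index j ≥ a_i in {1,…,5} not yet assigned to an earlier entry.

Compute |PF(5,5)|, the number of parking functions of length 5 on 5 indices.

1296

|PF| = 1·6^4 = 1·1296 = 1296 [KW]
Example (1,1,3,1,4) → sorted (1,1,1,3,4): b_i ≤ i ∀i, a PF.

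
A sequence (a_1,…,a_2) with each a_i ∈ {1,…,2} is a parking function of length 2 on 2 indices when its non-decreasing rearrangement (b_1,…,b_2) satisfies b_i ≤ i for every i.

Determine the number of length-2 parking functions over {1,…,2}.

|PF(2,2)| = (3−2)·3^(2−1) = 1·3 = 3
E.g. (2,1) → sorted (1,2): b_i ≤ i ∀i, a PF.

3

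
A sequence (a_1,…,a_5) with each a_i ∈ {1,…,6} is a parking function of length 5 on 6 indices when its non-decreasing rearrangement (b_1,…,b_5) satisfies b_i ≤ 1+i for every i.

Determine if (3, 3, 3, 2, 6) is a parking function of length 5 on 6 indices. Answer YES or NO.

YES

Sorted: b = (2, 3, 3, 3, 6).
  b_1=2 ≤ 2
  b_2=3 ≤ 3
  b_3=3 ≤ 4
  b_4=3 ≤ 5
  b_5=6 ≤ 6
All bounds hold ⇒ YES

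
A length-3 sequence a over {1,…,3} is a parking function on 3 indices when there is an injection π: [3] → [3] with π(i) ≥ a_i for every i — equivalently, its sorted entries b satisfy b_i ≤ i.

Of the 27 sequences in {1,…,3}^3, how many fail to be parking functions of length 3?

11

#PF = (3−3+1)·(3+1)^(3−1) = 1×16 = 16 [KW]
Check (3,3,2) → sorted (2,3,3): b_1=2>1, not a PF.
Total 27; non-PF = 27−16 = 11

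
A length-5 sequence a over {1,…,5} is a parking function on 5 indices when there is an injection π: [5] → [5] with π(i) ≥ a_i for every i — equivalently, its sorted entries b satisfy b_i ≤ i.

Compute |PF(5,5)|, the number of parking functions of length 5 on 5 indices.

1296

|PF| = (5+1−5)·(5+1)^{5−1} = 1×1296 = 1296 [KW]
Example (5,1,1,2,1) → sorted (1,1,1,2,5): b_i ≤ i ∀i, a PF.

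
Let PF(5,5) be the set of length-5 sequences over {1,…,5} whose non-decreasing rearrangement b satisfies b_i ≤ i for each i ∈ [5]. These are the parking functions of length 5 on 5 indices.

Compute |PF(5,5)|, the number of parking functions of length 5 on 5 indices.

1296

Count = (5+1−5)·(5+1)^{5−1} = 1 · 1296 = 1296
Example (1,4,3,5,1) → sorted (1,1,3,4,5): b_i ≤ i ∀i, a PF.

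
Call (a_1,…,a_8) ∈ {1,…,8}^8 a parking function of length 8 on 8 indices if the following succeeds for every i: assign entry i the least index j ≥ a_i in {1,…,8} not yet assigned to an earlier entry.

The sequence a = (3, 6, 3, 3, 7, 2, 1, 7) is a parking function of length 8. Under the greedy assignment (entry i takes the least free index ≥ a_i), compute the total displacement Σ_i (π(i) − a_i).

Σπ(i) = 1+…+8 = 36; Σa = 3+6+3+3+7+2+1+7 = 32; disp = 36−32 = 4.

4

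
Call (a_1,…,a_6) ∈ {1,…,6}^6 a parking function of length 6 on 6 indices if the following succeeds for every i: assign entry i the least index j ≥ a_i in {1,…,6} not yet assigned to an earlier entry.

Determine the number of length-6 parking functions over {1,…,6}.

|PF(6,6)| = (6+1−6)·(6+1)^{6−1} = 1×16807 = 16807 (Pollak)
Example (5,3,1,2,6,1) → sorted (1,1,2,3,5,6): b_i ≤ i ∀i, a PF.

16807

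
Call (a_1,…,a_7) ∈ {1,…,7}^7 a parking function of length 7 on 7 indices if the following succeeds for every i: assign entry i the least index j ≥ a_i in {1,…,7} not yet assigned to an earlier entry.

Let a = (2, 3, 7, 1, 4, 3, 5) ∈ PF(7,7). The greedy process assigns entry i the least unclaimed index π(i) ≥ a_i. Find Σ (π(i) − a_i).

Σπ = 28 ({1..7} each once); Σa = 2+3+7+1+4+3+5 = 25; disp = 28−25 = 3.

3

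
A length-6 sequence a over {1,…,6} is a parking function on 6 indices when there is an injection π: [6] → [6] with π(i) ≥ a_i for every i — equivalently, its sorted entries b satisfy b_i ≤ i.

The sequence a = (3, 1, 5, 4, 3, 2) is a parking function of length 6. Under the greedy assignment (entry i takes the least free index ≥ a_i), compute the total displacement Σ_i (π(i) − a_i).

Σπ(i) = 1+…+6 = 21; Σa = 3+1+5+4+3+2 = 18; disp = 21−18 = 3.

3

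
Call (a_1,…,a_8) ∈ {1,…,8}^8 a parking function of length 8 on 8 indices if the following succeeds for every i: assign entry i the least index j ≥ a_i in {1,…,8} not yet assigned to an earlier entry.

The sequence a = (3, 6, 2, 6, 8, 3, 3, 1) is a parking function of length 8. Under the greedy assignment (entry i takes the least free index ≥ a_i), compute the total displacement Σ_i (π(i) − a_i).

Σπ(i) = 1+…+8 = 36; Σa = 3+6+2+6+8+3+3+1 = 32; disp = 36−32 = 4.

4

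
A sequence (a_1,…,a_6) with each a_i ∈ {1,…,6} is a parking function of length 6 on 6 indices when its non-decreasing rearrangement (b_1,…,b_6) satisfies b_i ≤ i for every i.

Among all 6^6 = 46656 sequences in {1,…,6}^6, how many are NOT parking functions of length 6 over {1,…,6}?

29849

|PF(6,6)| = 1·7^5 = 1×16807 = 16807 (Pollak)
Example (6,5,6,6,5,4) → sorted (4,5,5,6,6,6): b_1=4>1, not a PF.
Total 46656; non-PF = 46656−16807 = 29849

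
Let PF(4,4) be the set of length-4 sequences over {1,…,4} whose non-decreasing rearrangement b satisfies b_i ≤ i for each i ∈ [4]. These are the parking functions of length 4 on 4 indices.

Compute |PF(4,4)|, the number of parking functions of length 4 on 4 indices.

#PF = (4−4+1)·(4+1)^(4−1) = 1 · 125 = 125 (Konheim–Weiss)
E.g. (1,3,2,4) → sorted (1,2,3,4): b_i ≤ i ∀i, a PF.

125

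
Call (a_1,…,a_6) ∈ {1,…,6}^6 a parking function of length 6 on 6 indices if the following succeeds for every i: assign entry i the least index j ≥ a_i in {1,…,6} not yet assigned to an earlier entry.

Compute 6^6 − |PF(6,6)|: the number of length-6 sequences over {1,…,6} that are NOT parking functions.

29849

|PF(6,6)| = (6−6+1)·(6+1)^(6−1) = 1×16807 = 16807 [KW]
E.g. (4,3,4,3,6,3) → sorted (3,3,3,4,4,6): b_1=3>1, not a PF.
Total 46656; non-PF = 46656−16807 = 29849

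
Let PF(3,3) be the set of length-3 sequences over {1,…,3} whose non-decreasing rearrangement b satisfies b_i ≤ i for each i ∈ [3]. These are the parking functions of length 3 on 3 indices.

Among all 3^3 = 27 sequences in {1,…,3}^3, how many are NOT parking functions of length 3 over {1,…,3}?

#PF = (3−3+1)·(3+1)^(3−1) = 1 · 16 = 16
Check (3,2,2) → sorted (2,2,3): b_1=2>1, not a PF.
So 27 − 16 = 11 fail.

11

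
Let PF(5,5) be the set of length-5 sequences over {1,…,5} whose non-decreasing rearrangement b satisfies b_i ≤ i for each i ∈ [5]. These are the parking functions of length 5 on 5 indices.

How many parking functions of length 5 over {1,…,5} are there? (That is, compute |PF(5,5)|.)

1296

|PF| = (5+1−5)·(5+1)^{5−1} = 1 · 1296 = 1296 [KW]
Example (1,4,3,1,1) → sorted (1,1,1,3,4): b_i ≤ i ∀i, a PF.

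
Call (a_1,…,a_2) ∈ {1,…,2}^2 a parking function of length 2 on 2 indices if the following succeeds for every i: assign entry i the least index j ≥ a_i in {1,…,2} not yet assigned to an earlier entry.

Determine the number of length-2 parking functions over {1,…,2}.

|PF| = (2+1−2)·(2+1)^{2−1} = 1 · 3 = 3 (Konheim–Weiss)
E.g. (1,1) → sorted (1,1): b_i ≤ i ∀i, a PF.

3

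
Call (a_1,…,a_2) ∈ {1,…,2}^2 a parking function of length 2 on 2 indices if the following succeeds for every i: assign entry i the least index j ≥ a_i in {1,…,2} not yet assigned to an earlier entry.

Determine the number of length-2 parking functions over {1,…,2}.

3

|PF| = (3−2)·3^(2−1) = 1×3 = 3
E.g. (1,1) → sorted (1,1): b_i ≤ i ∀i, a PF.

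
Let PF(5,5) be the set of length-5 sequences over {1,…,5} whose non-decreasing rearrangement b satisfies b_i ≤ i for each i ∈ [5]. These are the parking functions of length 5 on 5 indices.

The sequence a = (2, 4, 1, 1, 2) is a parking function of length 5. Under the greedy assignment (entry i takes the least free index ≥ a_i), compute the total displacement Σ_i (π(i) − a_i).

Σπ(i) = 1+…+5 = 15; Σa = 2+4+1+1+2 = 10; disp = 15−10 = 5.

5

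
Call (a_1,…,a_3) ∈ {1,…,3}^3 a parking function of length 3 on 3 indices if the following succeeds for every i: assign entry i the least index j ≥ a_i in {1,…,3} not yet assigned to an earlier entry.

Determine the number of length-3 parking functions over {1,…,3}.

16

|PF| = (3+1−3)·(3+1)^{3−1} = 1·16 = 16 [KW]
Example (2,2,1) → sorted (1,2,2): b_i ≤ i ∀i, a PF.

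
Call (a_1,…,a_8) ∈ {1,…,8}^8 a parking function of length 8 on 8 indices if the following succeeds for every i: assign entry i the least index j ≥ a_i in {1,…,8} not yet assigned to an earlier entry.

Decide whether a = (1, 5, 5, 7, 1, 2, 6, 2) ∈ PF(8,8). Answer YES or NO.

YES

Order a: b = (1, 1, 2, 2, 5, 5, 6, 7).
  b_1=1 ≤ 1
  b_2=1 ≤ 2
  b_3=2 ≤ 3
  b_4=2 ≤ 4
  b_5=5 ≤ 5
  b_6=5 ≤ 6
  b_7=6 ≤ 7
  b_8=7 ≤ 8
All bounds hold ⇒ YES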